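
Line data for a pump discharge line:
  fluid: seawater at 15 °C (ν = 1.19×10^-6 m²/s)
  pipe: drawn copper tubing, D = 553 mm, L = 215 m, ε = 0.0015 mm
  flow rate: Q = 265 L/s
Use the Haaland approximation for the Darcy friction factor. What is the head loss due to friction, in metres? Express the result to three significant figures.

h_f ≈ 0.314 m

V = 4Q/(πD²) = 4·0.265/(π·0.553²) = 1.103 m/s
Re = VD/ν = 1.103·0.553/1.19×10^-6 = 5.13×10^5 → turbulent
ε/D = 0.0015/553 = 2.71×10^-6
Haaland: f = 0.01303
h_f = f(L/D)V²/(2g) = 0.01303·(215/0.553)·1.103²/(2·9.81) = 0.3144 m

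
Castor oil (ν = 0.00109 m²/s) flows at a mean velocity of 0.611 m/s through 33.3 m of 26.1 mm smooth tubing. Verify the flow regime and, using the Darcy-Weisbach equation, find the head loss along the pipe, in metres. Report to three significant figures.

h_f ≈ 106 m

Re = VD/ν = 0.611·0.02610/0.00109 = 14.6 → laminar (Re < 2300)
f = 64/Re = 4.374
h_f = f(L/D)V²/(2g) = 4.374·(33.3/0.02610)·0.611²/(2·9.81) = 106.2 m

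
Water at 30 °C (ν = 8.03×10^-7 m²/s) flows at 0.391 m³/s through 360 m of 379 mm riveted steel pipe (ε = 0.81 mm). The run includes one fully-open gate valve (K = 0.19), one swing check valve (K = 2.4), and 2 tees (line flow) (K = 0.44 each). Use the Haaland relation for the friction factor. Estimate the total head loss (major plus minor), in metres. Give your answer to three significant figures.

H_L ≈ 16.1 m

V = 4Q/(πD²) = 3.466 m/s; V²/2g = 0.6122 m
Re = 1.64×10^6, ε/D = 0.00214 → f = 0.02398 (Haaland)
Major: h_f = f(L/D)·V²/2g = 0.02398·949.9·0.6122 = 13.95 m
Minor: ΣK = 3.47; h_m = ΣK·V²/2g = 2.124 m
Total H_L = 13.95 + 2.124 = 16.07 m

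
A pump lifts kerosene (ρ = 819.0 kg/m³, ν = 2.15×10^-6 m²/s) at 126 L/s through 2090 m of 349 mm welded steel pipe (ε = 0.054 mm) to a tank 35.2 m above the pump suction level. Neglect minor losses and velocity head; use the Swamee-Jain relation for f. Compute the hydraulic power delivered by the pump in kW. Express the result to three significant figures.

P_hyd ≈ 44.6 kW

V = 4Q/(πD²) = 1.317 m/s; Re = 2.14×10^5; ε/D = 1.55×10^-4; f = 0.01665
h_f = f(L/D)V²/2g = 8.817 m
Total head H = z + h_f = 35.2 + 8.817 = 44.02 m
P_hyd = ρgQH = 819.0·9.81·0.126·44.02 = 44.56 kW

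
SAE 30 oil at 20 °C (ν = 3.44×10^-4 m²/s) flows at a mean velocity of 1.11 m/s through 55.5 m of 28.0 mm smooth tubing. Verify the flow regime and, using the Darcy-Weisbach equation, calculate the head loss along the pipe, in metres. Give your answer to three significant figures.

h_f ≈ 88.2 m

Re = VD/ν = 1.11·0.02800/3.44×10^-4 = 90.3 → laminar (Re < 2300)
f = 64/Re = 0.7084
h_f = f(L/D)V²/(2g) = 0.7084·(55.5/0.02800)·1.11²/(2·9.81) = 88.17 m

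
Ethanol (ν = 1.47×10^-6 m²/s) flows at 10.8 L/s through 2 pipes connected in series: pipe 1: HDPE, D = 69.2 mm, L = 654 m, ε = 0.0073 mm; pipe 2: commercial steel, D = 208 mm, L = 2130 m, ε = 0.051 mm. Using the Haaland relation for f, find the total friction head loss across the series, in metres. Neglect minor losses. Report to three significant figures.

H ≈ 69.9 m

Pipe 1: V = 2.872 m/s, Re = 1.35×10^5, ε/D = 1.05×10^-4, f = 0.01732, h_1 = f(L/D)V²/2g = 68.79 m
Pipe 2: V = 0.3178 m/s, Re = 4.50×10^4, ε/D = 2.45×10^-4, f = 0.02191, h_2 = f(L/D)V²/2g = 1.155 m
Series → Q common, losses add: H = Σh = 69.95 m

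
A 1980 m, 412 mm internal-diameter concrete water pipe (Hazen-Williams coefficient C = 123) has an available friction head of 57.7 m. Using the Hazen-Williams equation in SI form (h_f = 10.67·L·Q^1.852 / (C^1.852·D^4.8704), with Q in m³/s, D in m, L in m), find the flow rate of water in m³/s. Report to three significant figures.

Q ≈ 0.493 m³/s

Rearranging: Q = [h_f·C^1.852·D^4.8704 / (10.67·L)]^(1/1.852)
Q = [57.7·123^1.852·0.412^4.8704 / (10.67·1980)]^0.540 = 0.4931 m³/s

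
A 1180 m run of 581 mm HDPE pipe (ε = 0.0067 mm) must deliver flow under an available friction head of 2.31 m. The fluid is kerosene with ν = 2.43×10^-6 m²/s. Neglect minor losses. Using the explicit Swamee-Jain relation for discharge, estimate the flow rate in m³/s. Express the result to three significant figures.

Q ≈ 0.327 m³/s

Swamee-Jain (Type II): Q = -0.965·√(gD⁵h_f/L)·ln[ε/(3.7D) + √(3.17ν²L/(gD³h_f))]
√(gD⁵h_f/L) = √(9.81·0.581⁵·2.31/1180) = 0.03566
ε/(3.7D) = 3.12×10^-6; √(3.17ν²L/(gD³h_f)) = 7.05×10^-5
Q = -0.965·0.03566·ln(7.361×10^-5) = 0.3275 m³/s
Check: V = 1.24 m/s, Re = 2.95×10^5, f = 0.01455, h_f = 2.30 m ≈ 2.31 m ✓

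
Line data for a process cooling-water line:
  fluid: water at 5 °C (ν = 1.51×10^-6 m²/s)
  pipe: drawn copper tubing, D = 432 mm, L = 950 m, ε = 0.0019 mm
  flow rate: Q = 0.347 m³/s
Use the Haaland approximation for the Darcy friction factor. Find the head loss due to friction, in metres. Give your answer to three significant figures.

V = 4Q/(πD²) = 4·0.347/(π·0.432²) = 2.367 m/s
Re = VD/ν = 2.367·0.432/1.51×10^-6 = 6.77×10^5 → turbulent
ε/D = 0.0019/432 = 4.40×10^-6
Haaland: f = 0.01244
h_f = f(L/D)V²/(2g) = 0.01244·(950/0.432)·2.367²/(2·9.81) = 7.815 m

h_f ≈ 7.82 m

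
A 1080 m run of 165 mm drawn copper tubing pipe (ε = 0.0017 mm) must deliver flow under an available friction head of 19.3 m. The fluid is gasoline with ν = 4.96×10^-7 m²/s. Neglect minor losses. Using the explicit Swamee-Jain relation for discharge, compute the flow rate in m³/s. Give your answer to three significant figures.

Swamee-Jain (Type II): Q = -0.965·√(gD⁵h_f/L)·ln[ε/(3.7D) + √(3.17ν²L/(gD³h_f))]
√(gD⁵h_f/L) = √(9.81·0.165⁵·19.3/1080) = 0.004630
ε/(3.7D) = 2.78×10^-6; √(3.17ν²L/(gD³h_f)) = 3.15×10^-5
Q = -0.965·0.004630·ln(3.425×10^-5) = 0.04594 m³/s
Check: V = 2.15 m/s, Re = 7.15×10^5, f = 0.01250, h_f = 19.2 m ≈ 19.3 m ✓

Q ≈ 0.0459 m³/s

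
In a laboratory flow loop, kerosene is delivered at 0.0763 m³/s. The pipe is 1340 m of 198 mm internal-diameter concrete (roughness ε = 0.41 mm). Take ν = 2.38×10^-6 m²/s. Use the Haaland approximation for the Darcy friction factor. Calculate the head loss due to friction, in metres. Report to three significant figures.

h_f ≈ 51.7 m

V = 4Q/(πD²) = 4·0.0763/(π·0.198²) = 2.478 m/s
Re = VD/ν = 2.478·0.198/2.38×10^-6 = 2.06×10^5 → turbulent
ε/D = 0.41/198 = 0.00207
Haaland: f = 0.02443
h_f = f(L/D)V²/(2g) = 0.02443·(1340/0.198)·2.478²/(2·9.81) = 51.75 m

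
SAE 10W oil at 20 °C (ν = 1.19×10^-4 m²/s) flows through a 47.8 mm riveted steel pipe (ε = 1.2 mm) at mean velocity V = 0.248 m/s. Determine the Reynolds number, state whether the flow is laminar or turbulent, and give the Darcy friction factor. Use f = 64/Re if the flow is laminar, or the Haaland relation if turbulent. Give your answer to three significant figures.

Re = VD/ν = 0.2480·0.0478/1.19×10^-4 = 99.6
Re < 2300 → laminar → f = 64/Re = 0.6425

Re ≈ 99.6; laminar; f = 64/Re ≈ 0.642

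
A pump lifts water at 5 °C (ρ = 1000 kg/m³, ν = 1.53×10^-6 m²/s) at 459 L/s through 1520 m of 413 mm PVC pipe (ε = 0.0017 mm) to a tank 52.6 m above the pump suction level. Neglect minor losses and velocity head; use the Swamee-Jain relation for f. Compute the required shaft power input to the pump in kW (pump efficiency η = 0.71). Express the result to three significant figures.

V = 4Q/(πD²) = 3.426 m/s; Re = 9.25×10^5; ε/D = 4.12×10^-6; f = 0.01186
h_f = f(L/D)V²/2g = 26.12 m
Total head H = z + h_f = 52.6 + 26.12 = 78.72 m
P_hyd = ρgQH = 1000·9.81·0.459·78.72 = 354.4 kW
P_shaft = P_hyd/η = 354.4/0.71 = 499.2 kW

P_shaft ≈ 499 kW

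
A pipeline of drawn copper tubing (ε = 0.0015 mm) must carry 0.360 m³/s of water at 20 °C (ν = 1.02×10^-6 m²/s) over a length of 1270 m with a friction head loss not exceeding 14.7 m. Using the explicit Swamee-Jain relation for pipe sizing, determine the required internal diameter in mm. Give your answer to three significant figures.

D ≈ 407 mm

Swamee-Jain (Type III): D = 0.66·[ε^1.25·(LQ²/(gh_f))^4.75 + ν·Q^9.4·(L/(gh_f))^5.2]^0.04
LQ²/(gh_f) = 1.141; L/(gh_f) = 8.807
Term 1 = ε^1.25·(…)^4.75 = 9.84×10^-8; Term 2 = ν·Q^9.4·(…)^5.2 = 5.64×10^-6
D = 0.66·(9.84×10^-8 + 5.64×10^-6)^0.04 = 0.4073 m = 407 mm
Check: V = 2.76 m/s, Re = 1.10×10^6, f = 0.01152, h_f = 14.0 m ≈ 14.7 m ✓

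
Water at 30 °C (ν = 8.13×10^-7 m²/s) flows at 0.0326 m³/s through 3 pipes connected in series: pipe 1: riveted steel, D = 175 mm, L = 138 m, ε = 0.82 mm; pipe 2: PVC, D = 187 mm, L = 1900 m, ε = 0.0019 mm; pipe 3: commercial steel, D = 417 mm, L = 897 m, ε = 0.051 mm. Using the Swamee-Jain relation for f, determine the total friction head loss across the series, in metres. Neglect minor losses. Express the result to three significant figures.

Pipe 1: V = 1.355 m/s, Re = 2.92×10^5, ε/D = 0.00469, f = 0.03026, h_1 = f(L/D)V²/2g = 2.234 m
Pipe 2: V = 1.187 m/s, Re = 2.73×10^5, ε/D = 1.02×10^-5, f = 0.01474, h_2 = f(L/D)V²/2g = 10.76 m
Pipe 3: V = 0.2387 m/s, Re = 1.22×10^5, ε/D = 1.22×10^-4, f = 0.01793, h_3 = f(L/D)V²/2g = 0.1120 m
Series → Q common, losses add: H = Σh = 13.10 m

H ≈ 13.1 m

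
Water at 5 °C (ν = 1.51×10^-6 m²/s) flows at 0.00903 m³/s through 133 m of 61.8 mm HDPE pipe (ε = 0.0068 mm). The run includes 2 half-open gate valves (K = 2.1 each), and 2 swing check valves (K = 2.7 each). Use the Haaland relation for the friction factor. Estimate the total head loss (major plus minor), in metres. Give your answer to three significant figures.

H_L ≈ 22.0 m

V = 4Q/(πD²) = 3.010 m/s; V²/2g = 0.4619 m
Re = 1.23×10^5, ε/D = 1.10×10^-4 → f = 0.01763 (Haaland)
Major: h_f = f(L/D)·V²/2g = 0.01763·2152·0.4619 = 17.53 m
Minor: ΣK = 9.60; h_m = ΣK·V²/2g = 4.434 m
Total H_L = 17.53 + 4.434 = 21.96 m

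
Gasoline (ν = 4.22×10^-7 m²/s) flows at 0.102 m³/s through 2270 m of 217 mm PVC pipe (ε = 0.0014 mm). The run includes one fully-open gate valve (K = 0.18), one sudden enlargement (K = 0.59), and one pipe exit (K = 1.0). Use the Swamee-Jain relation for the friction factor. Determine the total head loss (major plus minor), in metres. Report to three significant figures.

V = 4Q/(πD²) = 2.758 m/s; V²/2g = 0.3877 m
Re = 1.42×10^6, ε/D = 6.45×10^-6 → f = 0.01115 (Swamee-Jain)
Major: h_f = f(L/D)·V²/2g = 0.01115·10461·0.3877 = 45.23 m
Minor: ΣK = 1.77; h_m = ΣK·V²/2g = 0.6862 m
Total H_L = 45.23 + 0.6862 = 45.92 m

H_L ≈ 45.9 m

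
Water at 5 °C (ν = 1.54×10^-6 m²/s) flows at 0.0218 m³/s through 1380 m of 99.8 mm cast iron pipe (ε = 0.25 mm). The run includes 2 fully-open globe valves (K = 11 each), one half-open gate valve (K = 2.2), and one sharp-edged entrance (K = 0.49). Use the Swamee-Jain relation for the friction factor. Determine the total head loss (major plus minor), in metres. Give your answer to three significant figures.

V = 4Q/(πD²) = 2.787 m/s; V²/2g = 0.3958 m
Re = 1.81×10^5, ε/D = 0.00251 → f = 0.02592 (Swamee-Jain)
Major: h_f = f(L/D)·V²/2g = 0.02592·13828·0.3958 = 141.9 m
Minor: ΣK = 24.7; h_m = ΣK·V²/2g = 9.773 m
Total H_L = 141.9 + 9.773 = 151.6 m

H_L ≈ 152 m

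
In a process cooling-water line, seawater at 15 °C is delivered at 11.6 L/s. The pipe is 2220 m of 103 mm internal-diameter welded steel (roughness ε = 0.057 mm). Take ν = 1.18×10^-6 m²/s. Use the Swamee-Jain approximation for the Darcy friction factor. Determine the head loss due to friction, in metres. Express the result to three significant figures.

V = 4Q/(πD²) = 4·0.0116/(π·0.103²) = 1.392 m/s
Re = VD/ν = 1.392·0.103/1.18×10^-6 = 1.22×10^5 → turbulent
ε/D = 0.057/103 = 5.53×10^-4
Swamee-Jain: f = 0.02017
h_f = f(L/D)V²/(2g) = 0.02017·(2220/0.103)·1.392²/(2·9.81) = 42.96 m

h_f ≈ 43.0 m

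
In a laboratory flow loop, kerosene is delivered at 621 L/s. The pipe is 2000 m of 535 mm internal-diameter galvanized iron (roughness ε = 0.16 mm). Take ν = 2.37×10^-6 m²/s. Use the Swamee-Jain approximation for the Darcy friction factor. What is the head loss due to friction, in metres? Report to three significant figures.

h_f ≈ 23.5 m

V = 4Q/(πD²) = 4·0.621/(π·0.535²) = 2.762 m/s
Re = VD/ν = 2.762·0.535/2.37×10^-6 = 6.24×10^5 → turbulent
ε/D = 0.16/535 = 2.99×10^-4
Swamee-Jain: f = 0.01613
h_f = f(L/D)V²/(2g) = 0.01613·(2000/0.535)·2.762²/(2·9.81) = 23.46 m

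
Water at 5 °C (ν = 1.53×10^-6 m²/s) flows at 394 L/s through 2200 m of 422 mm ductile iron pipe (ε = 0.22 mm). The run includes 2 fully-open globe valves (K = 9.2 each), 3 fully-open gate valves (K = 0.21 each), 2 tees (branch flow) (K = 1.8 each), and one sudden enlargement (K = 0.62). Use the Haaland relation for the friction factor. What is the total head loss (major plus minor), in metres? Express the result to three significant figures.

H_L ≈ 46.2 m

V = 4Q/(πD²) = 2.817 m/s; V²/2g = 0.4044 m
Re = 7.77×10^5, ε/D = 5.21×10^-4 → f = 0.01743 (Haaland)
Major: h_f = f(L/D)·V²/2g = 0.01743·5213·0.4044 = 36.76 m
Minor: ΣK = 23.2; h_m = ΣK·V²/2g = 9.403 m
Total H_L = 36.76 + 9.403 = 46.16 m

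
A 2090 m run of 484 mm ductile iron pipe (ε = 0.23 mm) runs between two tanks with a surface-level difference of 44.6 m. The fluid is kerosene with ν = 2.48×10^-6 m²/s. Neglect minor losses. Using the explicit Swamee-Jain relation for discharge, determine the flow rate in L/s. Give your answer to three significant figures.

Swamee-Jain (Type II): Q = -0.965·√(gD⁵h_f/L)·ln[ε/(3.7D) + √(3.17ν²L/(gD³h_f))]
√(gD⁵h_f/L) = √(9.81·0.484⁵·44.6/2090) = 0.07457
ε/(3.7D) = 1.28×10^-4; √(3.17ν²L/(gD³h_f)) = 2.87×10^-5
Q = -0.965·0.07457·ln(1.571×10^-4) = 0.6302 m³/s
Check: V = 3.43 m/s, Re = 6.69×10^5, f = 0.01738, h_f = 44.9 m ≈ 44.6 m ✓

Q ≈ 630 L/s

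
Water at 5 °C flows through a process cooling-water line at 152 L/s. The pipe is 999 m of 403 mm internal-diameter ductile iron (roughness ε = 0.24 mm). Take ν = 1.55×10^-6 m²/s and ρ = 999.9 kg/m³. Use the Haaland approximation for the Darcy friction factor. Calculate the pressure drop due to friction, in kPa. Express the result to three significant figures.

V = 4Q/(πD²) = 4·0.152/(π·0.403²) = 1.192 m/s
Re = VD/ν = 1.192·0.403/1.55×10^-6 = 3.10×10^5 → turbulent
ε/D = 0.24/403 = 5.96×10^-4
Haaland: f = 0.01857
h_f = f(L/D)V²/(2g) = 0.01857·(999/0.403)·1.192²/(2·9.81) = 3.332 m
Δp = ρg·h_f = 999.9·9.81·3.332 = 32.69 kPa

Δp ≈ 32.7 kPa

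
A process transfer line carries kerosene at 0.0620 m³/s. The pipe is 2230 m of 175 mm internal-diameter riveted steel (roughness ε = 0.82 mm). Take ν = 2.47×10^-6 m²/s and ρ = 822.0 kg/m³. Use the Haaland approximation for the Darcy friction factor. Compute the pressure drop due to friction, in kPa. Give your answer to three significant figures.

Δp ≈ 1060 kPa

V = 4Q/(πD²) = 4·0.0620/(π·0.175²) = 2.578 m/s
Re = VD/ν = 2.578·0.175/2.47×10^-6 = 1.83×10^5 → turbulent
ε/D = 0.82/175 = 0.00469
Haaland: f = 0.03033
h_f = f(L/D)V²/(2g) = 0.03033·(2230/0.175)·2.578²/(2·9.81) = 130.9 m
Δp = ρg·h_f = 822.0·9.81·130.9 = 1055 kPa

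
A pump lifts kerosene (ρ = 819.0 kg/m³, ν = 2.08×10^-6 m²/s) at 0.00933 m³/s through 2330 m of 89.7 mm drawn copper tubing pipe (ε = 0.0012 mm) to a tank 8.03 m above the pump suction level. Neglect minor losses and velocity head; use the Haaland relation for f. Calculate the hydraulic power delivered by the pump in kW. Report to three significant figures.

P_hyd ≈ 4.86 kW

V = 4Q/(πD²) = 1.476 m/s; Re = 6.37×10^4; ε/D = 1.34×10^-5; f = 0.01967
h_f = f(L/D)V²/2g = 56.76 m
Total head H = z + h_f = 8.03 + 56.76 = 64.79 m
P_hyd = ρgQH = 819.0·9.81·0.00933·64.79 = 4.857 kW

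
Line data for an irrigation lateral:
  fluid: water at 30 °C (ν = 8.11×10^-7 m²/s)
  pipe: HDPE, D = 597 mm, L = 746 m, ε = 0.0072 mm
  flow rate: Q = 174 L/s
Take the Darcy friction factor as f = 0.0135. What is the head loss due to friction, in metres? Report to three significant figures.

h_f ≈ 0.332 m

V = 4Q/(πD²) = 4·0.174/(π·0.597²) = 0.6216 m/s
h_f = f(L/D)V²/(2g) = 0.01350·(746/0.597)·0.6216²/(2·9.81) = 0.3322 m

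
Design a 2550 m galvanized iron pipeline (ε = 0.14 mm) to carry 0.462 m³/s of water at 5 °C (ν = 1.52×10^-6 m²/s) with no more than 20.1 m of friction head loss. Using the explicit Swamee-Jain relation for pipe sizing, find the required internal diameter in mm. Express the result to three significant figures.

D ≈ 520 mm

Swamee-Jain (Type III): D = 0.66·[ε^1.25·(LQ²/(gh_f))^4.75 + ν·Q^9.4·(L/(gh_f))^5.2]^0.04
LQ²/(gh_f) = 2.760; L/(gh_f) = 12.93
Term 1 = ε^1.25·(…)^4.75 = 0.00189; Term 2 = ν·Q^9.4·(…)^5.2 = 6.46×10^-4
D = 0.66·(0.00189 + 6.46×10^-4)^0.04 = 0.5197 m = 520 mm
Check: V = 2.18 m/s, Re = 7.45×10^5, f = 0.01571, h_f = 18.6 m ≈ 20.1 m ✓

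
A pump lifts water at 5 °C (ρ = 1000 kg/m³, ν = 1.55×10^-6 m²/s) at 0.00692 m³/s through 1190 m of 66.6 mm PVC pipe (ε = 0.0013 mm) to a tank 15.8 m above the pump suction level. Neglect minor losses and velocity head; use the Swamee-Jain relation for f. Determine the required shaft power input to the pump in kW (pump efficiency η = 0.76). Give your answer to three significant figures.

V = 4Q/(πD²) = 1.986 m/s; Re = 8.54×10^4; ε/D = 1.95×10^-5; f = 0.01858
h_f = f(L/D)V²/2g = 66.76 m
Total head H = z + h_f = 15.8 + 66.76 = 82.56 m
P_hyd = ρgQH = 1000·9.81·0.00692·82.56 = 5.604 kW
P_shaft = P_hyd/η = 5.604/0.76 = 7.374 kW

P_shaft ≈ 7.37 kW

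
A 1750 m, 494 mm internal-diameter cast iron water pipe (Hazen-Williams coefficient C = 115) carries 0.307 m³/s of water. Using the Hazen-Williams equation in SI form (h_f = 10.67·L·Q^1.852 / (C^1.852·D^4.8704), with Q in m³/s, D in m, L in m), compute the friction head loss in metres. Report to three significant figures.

h_f = 10.67·1750·0.307^1.852 / (115^1.852·0.494^4.8704) = 9.923 m

h_f ≈ 9.92 m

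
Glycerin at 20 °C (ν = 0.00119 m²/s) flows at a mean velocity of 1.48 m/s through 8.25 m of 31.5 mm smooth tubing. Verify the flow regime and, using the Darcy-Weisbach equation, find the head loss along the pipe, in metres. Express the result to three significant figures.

Re = VD/ν = 1.48·0.03150/0.00119 = 39.2 → laminar (Re < 2300)
f = 64/Re = 1.634
h_f = f(L/D)V²/(2g) = 1.634·(8.25/0.03150)·1.48²/(2·9.81) = 47.77 m

h_f ≈ 47.8 m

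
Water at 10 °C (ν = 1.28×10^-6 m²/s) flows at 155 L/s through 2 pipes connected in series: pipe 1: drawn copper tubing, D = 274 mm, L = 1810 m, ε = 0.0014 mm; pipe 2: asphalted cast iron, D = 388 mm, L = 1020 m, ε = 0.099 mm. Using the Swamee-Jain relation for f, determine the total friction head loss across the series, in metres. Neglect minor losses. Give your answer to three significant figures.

H ≈ 33.8 m

Pipe 1: V = 2.629 m/s, Re = 5.63×10^5, ε/D = 5.11×10^-6, f = 0.01291, h_1 = f(L/D)V²/2g = 30.03 m
Pipe 2: V = 1.311 m/s, Re = 3.97×10^5, ε/D = 2.55×10^-4, f = 0.01630, h_2 = f(L/D)V²/2g = 3.754 m
Series → Q common, losses add: H = Σh = 33.78 m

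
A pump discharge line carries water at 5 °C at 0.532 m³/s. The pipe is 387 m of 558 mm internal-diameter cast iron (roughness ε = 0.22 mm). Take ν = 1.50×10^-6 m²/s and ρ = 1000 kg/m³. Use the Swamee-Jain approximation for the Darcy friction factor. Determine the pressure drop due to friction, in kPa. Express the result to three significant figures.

Δp ≈ 27.4 kPa

V = 4Q/(πD²) = 4·0.532/(π·0.558²) = 2.175 m/s
Re = VD/ν = 2.175·0.558/1.50×10^-6 = 8.09×10^5 → turbulent
ε/D = 0.22/558 = 3.94×10^-4
Swamee-Jain: f = 0.01667
h_f = f(L/D)V²/(2g) = 0.01667·(387/0.558)·2.175²/(2·9.81) = 2.789 m
Δp = ρg·h_f = 1000·9.81·2.789 = 27.36 kPa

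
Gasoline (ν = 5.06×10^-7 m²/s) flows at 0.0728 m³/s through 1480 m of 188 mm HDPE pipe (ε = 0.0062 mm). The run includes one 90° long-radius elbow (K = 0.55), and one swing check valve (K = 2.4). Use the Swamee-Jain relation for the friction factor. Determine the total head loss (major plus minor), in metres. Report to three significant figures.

V = 4Q/(πD²) = 2.623 m/s; V²/2g = 0.3506 m
Re = 9.74×10^5, ε/D = 3.30×10^-5 → f = 0.01240 (Swamee-Jain)
Major: h_f = f(L/D)·V²/2g = 0.01240·7872·0.3506 = 34.21 m
Minor: ΣK = 2.95; h_m = ΣK·V²/2g = 1.034 m
Total H_L = 34.21 + 1.034 = 35.24 m

H_L ≈ 35.2 m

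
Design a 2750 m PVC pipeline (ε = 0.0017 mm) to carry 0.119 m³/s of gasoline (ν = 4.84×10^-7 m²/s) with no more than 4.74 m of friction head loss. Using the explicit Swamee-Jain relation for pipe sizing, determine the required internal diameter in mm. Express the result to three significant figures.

D ≈ 387 mm

Swamee-Jain (Type III): D = 0.66·[ε^1.25·(LQ²/(gh_f))^4.75 + ν·Q^9.4·(L/(gh_f))^5.2]^0.04
LQ²/(gh_f) = 0.8375; L/(gh_f) = 59.14
Term 1 = ε^1.25·(…)^4.75 = 2.64×10^-8; Term 2 = ν·Q^9.4·(…)^5.2 = 1.62×10^-6
D = 0.66·(2.64×10^-8 + 1.62×10^-6)^0.04 = 0.3874 m = 387 mm
Check: V = 1.01 m/s, Re = 8.08×10^5, f = 0.01213, h_f = 4.47 m ≈ 4.74 m ✓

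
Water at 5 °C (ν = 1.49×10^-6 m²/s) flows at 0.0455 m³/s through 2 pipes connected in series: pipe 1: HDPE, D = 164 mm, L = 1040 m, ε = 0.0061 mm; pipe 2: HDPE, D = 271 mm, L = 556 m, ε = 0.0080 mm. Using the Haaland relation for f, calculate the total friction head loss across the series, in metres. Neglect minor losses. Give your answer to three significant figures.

H ≈ 24.0 m

Pipe 1: V = 2.154 m/s, Re = 2.37×10^5, ε/D = 3.72×10^-5, f = 0.01527, h_1 = f(L/D)V²/2g = 22.90 m
Pipe 2: V = 0.7888 m/s, Re = 1.43×10^5, ε/D = 2.95×10^-5, f = 0.01670, h_2 = f(L/D)V²/2g = 1.087 m
Series → Q common, losses add: H = Σh = 23.99 m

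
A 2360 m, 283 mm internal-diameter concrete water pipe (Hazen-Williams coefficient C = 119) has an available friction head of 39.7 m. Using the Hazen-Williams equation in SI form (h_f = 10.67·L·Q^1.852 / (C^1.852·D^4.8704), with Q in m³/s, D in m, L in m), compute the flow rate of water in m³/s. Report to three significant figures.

Q ≈ 0.132 m³/s

Rearranging: Q = [h_f·C^1.852·D^4.8704 / (10.67·L)]^(1/1.852)
Q = [39.7·119^1.852·0.283^4.8704 / (10.67·2360)]^0.540 = 0.1321 m³/s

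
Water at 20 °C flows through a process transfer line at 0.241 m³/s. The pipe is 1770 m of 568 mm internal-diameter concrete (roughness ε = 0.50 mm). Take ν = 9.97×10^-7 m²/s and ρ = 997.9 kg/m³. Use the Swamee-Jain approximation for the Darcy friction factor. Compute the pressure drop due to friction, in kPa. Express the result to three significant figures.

V = 4Q/(πD²) = 4·0.241/(π·0.568²) = 0.9511 m/s
Re = VD/ν = 0.9511·0.568/9.97×10^-7 = 5.42×10^5 → turbulent
ε/D = 0.50/568 = 8.80×10^-4
Swamee-Jain: f = 0.01976
h_f = f(L/D)V²/(2g) = 0.01976·(1770/0.568)·0.9511²/(2·9.81) = 2.840 m
Δp = ρg·h_f = 997.9·9.81·2.840 = 27.80 kPa

Δp ≈ 27.8 kPa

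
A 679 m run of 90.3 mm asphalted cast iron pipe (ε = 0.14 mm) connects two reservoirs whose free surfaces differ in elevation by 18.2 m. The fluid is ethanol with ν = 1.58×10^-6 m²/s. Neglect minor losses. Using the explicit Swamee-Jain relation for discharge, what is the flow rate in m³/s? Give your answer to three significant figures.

Q ≈ 0.00895 m³/s

Swamee-Jain (Type II): Q = -0.965·√(gD⁵h_f/L)·ln[ε/(3.7D) + √(3.17ν²L/(gD³h_f))]
√(gD⁵h_f/L) = √(9.81·0.0903⁵·18.2/679) = 0.001256
ε/(3.7D) = 4.19×10^-4; √(3.17ν²L/(gD³h_f)) = 2.02×10^-4
Q = -0.965·0.001256·ln(6.212×10^-4) = 0.008953 m³/s
Check: V = 1.40 m/s, Re = 7.99×10^4, f = 0.02452, h_f = 18.4 m ≈ 18.2 m ✓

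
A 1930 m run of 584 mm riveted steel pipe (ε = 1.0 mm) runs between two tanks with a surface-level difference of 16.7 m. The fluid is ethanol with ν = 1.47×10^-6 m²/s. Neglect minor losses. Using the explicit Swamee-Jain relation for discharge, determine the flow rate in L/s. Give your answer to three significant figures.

Q ≈ 560 L/s

Swamee-Jain (Type II): Q = -0.965·√(gD⁵h_f/L)·ln[ε/(3.7D) + √(3.17ν²L/(gD³h_f))]
√(gD⁵h_f/L) = √(9.81·0.584⁵·16.7/1930) = 0.07594
ε/(3.7D) = 4.63×10^-4; √(3.17ν²L/(gD³h_f)) = 2.01×10^-5
Q = -0.965·0.07594·ln(4.829×10^-4) = 0.5595 m³/s
Check: V = 2.09 m/s, Re = 8.30×10^5, f = 0.02282, h_f = 16.8 m ≈ 16.7 m ✓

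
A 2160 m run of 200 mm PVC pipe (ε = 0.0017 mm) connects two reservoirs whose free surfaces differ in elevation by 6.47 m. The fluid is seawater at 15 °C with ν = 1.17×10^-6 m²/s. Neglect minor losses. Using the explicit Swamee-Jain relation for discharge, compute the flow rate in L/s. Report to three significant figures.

Swamee-Jain (Type II): Q = -0.965·√(gD⁵h_f/L)·ln[ε/(3.7D) + √(3.17ν²L/(gD³h_f))]
√(gD⁵h_f/L) = √(9.81·0.200⁵·6.47/2160) = 0.003066
ε/(3.7D) = 2.30×10^-6; √(3.17ν²L/(gD³h_f)) = 1.36×10^-4
Q = -0.965·0.003066·ln(1.382×10^-4) = 0.02630 m³/s
Check: V = 0.837 m/s, Re = 1.43×10^5, f = 0.01666, h_f = 6.43 m ≈ 6.47 m ✓

Q ≈ 26.3 L/s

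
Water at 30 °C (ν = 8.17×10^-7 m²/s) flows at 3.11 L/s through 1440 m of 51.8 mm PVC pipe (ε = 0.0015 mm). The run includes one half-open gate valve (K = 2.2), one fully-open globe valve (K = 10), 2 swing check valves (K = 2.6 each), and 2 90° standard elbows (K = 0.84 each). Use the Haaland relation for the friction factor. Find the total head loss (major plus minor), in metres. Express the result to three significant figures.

H_L ≈ 58.2 m

V = 4Q/(πD²) = 1.476 m/s; V²/2g = 0.1110 m
Re = 9.36×10^4, ε/D = 2.90×10^-5 → f = 0.01818 (Haaland)
Major: h_f = f(L/D)·V²/2g = 0.01818·27799·0.1110 = 56.11 m
Minor: ΣK = 19.1; h_m = ΣK·V²/2g = 2.118 m
Total H_L = 56.11 + 2.118 = 58.23 m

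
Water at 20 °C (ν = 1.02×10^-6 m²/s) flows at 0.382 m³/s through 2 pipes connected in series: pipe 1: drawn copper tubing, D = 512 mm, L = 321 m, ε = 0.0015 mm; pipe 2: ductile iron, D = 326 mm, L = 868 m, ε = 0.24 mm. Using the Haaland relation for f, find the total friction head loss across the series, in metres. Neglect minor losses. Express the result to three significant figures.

Pipe 1: V = 1.855 m/s, Re = 9.31×10^5, ε/D = 2.93×10^-6, f = 0.01177, h_1 = f(L/D)V²/2g = 1.295 m
Pipe 2: V = 4.577 m/s, Re = 1.46×10^6, ε/D = 7.36×10^-4, f = 0.01852, h_2 = f(L/D)V²/2g = 52.63 m
Series → Q common, losses add: H = Σh = 53.92 m

H ≈ 53.9 m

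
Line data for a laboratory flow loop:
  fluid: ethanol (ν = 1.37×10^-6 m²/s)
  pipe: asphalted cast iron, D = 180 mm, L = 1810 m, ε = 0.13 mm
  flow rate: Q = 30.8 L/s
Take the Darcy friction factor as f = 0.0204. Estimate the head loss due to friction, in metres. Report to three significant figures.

h_f ≈ 15.3 m

V = 4Q/(πD²) = 4·0.0308/(π·0.180²) = 1.210 m/s
h_f = f(L/D)V²/(2g) = 0.02040·(1810/0.180)·1.210²/(2·9.81) = 15.32 m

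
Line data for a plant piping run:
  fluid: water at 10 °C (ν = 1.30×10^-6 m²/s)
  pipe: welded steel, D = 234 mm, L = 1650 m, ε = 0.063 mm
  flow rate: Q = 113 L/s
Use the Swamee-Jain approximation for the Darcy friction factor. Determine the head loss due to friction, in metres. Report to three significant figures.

V = 4Q/(πD²) = 4·0.113/(π·0.234²) = 2.628 m/s
Re = VD/ν = 2.628·0.234/1.30×10^-6 = 4.73×10^5 → turbulent
ε/D = 0.063/234 = 2.69×10^-4
Swamee-Jain: f = 0.01619
h_f = f(L/D)V²/(2g) = 0.01619·(1650/0.234)·2.628²/(2·9.81) = 40.17 m

h_f ≈ 40.2 m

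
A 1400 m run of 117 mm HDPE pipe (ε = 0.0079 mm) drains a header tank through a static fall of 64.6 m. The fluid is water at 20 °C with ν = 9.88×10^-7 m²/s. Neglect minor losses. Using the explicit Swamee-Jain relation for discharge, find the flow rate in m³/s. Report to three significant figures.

Swamee-Jain (Type II): Q = -0.965·√(gD⁵h_f/L)·ln[ε/(3.7D) + √(3.17ν²L/(gD³h_f))]
√(gD⁵h_f/L) = √(9.81·0.117⁵·64.6/1400) = 0.003150
ε/(3.7D) = 1.82×10^-5; √(3.17ν²L/(gD³h_f)) = 6.53×10^-5
Q = -0.965·0.003150·ln(8.358×10^-5) = 0.02855 m³/s
Check: V = 2.66 m/s, Re = 3.14×10^5, f = 0.01501, h_f = 64.5 m ≈ 64.6 m ✓

Q ≈ 0.0285 m³/s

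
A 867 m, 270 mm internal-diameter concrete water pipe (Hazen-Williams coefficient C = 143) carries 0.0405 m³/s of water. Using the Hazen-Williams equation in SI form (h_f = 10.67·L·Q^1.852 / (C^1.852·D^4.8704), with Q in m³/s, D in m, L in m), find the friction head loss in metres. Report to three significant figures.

h_f = 10.67·867·0.0405^1.852 / (143^1.852·0.270^4.8704) = 1.462 m

h_f ≈ 1.46 m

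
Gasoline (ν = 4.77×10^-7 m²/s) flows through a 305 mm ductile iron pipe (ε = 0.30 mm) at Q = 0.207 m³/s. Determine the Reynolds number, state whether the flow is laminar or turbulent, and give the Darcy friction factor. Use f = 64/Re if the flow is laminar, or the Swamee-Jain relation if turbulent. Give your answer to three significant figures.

V = 4Q/(πD²) = 2.833 m/s
Re = VD/ν = 2.833·0.305/4.77×10^-7 = 1.81×10^6
Re > 4000 → turbulent; ε/D = 9.84×10^-4
Swamee-Jain: f = 0.01979

Re ≈ 1.81×10^6; turbulent; f ≈ 0.0198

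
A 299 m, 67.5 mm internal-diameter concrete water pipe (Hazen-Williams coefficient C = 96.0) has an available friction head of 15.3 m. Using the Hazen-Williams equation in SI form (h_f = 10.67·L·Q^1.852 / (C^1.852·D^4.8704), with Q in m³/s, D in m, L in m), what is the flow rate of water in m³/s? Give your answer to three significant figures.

Rearranging: Q = [h_f·C^1.852·D^4.8704 / (10.67·L)]^(1/1.852)
Q = [15.3·96.0^1.852·0.0675^4.8704 / (10.67·299)]^0.540 = 0.004481 m³/s

Q ≈ 0.00448 m³/s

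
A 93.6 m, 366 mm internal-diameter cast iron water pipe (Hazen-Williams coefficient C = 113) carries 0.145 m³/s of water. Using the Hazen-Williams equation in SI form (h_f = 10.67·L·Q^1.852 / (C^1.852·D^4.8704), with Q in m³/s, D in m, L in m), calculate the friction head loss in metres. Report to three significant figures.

h_f = 10.67·93.6·0.145^1.852 / (113^1.852·0.366^4.8704) = 0.5889 m

h_f ≈ 0.589 m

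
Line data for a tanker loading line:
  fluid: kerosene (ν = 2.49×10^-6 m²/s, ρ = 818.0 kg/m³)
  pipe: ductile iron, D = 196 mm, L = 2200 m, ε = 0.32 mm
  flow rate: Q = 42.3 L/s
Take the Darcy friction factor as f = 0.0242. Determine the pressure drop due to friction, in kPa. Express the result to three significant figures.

V = 4Q/(πD²) = 4·0.0423/(π·0.196²) = 1.402 m/s
h_f = f(L/D)V²/(2g) = 0.02420·(2200/0.196)·1.402²/(2·9.81) = 27.21 m
Δp = ρg·h_f = 818.0·9.81·27.21 = 218.4 kPa

Δp ≈ 218 kPa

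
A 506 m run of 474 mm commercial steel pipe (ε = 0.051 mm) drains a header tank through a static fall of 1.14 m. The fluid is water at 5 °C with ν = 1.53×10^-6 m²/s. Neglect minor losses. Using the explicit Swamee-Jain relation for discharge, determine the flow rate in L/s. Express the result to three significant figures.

Q ≈ 208 L/s

Swamee-Jain (Type II): Q = -0.965·√(gD⁵h_f/L)·ln[ε/(3.7D) + √(3.17ν²L/(gD³h_f))]
√(gD⁵h_f/L) = √(9.81·0.474⁵·1.14/506) = 0.02300
ε/(3.7D) = 2.91×10^-5; √(3.17ν²L/(gD³h_f)) = 5.61×10^-5
Q = -0.965·0.02300·ln(8.523×10^-5) = 0.2079 m³/s
Check: V = 1.18 m/s, Re = 3.65×10^5, f = 0.01511, h_f = 1.14 m ≈ 1.14 m ✓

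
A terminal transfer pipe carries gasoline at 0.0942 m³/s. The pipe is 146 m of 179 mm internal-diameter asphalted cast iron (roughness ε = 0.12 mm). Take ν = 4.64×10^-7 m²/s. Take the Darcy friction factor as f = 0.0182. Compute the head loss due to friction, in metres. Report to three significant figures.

V = 4Q/(πD²) = 4·0.0942/(π·0.179²) = 3.743 m/s
h_f = f(L/D)V²/(2g) = 0.01820·(146/0.179)·3.743²/(2·9.81) = 10.60 m

h_f ≈ 10.6 m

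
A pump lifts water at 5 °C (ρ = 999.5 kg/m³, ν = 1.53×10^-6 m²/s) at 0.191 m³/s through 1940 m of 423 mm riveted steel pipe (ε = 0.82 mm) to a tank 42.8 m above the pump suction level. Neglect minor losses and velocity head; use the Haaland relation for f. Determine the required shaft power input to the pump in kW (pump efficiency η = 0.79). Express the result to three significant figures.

P_shaft ≈ 126 kW

V = 4Q/(πD²) = 1.359 m/s; Re = 3.76×10^5; ε/D = 0.00194; f = 0.02371
h_f = f(L/D)V²/2g = 10.24 m
Total head H = z + h_f = 42.8 + 10.24 = 53.04 m
P_hyd = ρgQH = 999.5·9.81·0.191·53.04 = 99.33 kW
P_shaft = P_hyd/η = 99.33/0.79 = 125.7 kW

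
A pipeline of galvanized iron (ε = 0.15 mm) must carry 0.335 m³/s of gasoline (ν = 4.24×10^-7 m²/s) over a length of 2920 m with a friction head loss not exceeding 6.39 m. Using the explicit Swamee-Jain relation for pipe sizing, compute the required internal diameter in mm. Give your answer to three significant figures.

Swamee-Jain (Type III): D = 0.66·[ε^1.25·(LQ²/(gh_f))^4.75 + ν·Q^9.4·(L/(gh_f))^5.2]^0.04
LQ²/(gh_f) = 5.228; L/(gh_f) = 46.58
Term 1 = ε^1.25·(…)^4.75 = 0.0429; Term 2 = ν·Q^9.4·(…)^5.2 = 0.00688
D = 0.66·(0.0429 + 0.00688)^0.04 = 0.5853 m = 585 mm
Check: V = 1.24 m/s, Re = 1.72×10^6, f = 0.01502, h_f = 5.92 m ≈ 6.39 m ✓

D ≈ 585 mm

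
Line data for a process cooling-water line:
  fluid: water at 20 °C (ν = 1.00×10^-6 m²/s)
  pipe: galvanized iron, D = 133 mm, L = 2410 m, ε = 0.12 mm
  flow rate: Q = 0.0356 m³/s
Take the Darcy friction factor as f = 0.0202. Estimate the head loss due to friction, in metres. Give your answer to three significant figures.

V = 4Q/(πD²) = 4·0.0356/(π·0.133²) = 2.562 m/s
h_f = f(L/D)V²/(2g) = 0.02020·(2410/0.133)·2.562²/(2·9.81) = 122.5 m

h_f ≈ 122 m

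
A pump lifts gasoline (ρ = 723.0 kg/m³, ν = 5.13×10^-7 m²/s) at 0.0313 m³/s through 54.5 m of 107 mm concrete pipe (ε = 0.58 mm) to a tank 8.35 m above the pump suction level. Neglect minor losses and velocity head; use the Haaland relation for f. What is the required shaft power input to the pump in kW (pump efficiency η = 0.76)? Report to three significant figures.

V = 4Q/(πD²) = 3.481 m/s; Re = 7.26×10^5; ε/D = 0.00542; f = 0.03130
h_f = f(L/D)V²/2g = 9.845 m
Total head H = z + h_f = 8.35 + 9.845 = 18.20 m
P_hyd = ρgQH = 723.0·9.81·0.0313·18.20 = 4.039 kW
P_shaft = P_hyd/η = 4.039/0.76 = 5.315 kW

P_shaft ≈ 5.31 kW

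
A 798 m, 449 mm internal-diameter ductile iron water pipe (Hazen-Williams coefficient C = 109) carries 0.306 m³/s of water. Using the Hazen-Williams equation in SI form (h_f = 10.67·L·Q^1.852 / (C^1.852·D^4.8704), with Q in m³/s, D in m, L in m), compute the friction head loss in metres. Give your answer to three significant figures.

h_f = 10.67·798·0.306^1.852 / (109^1.852·0.449^4.8704) = 7.909 m

h_f ≈ 7.91 m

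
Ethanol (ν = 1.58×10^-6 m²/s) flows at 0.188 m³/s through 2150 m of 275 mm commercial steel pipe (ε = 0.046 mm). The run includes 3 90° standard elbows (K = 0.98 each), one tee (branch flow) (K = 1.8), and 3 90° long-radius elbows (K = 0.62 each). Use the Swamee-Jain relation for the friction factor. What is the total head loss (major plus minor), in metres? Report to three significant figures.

H_L ≈ 63.5 m

V = 4Q/(πD²) = 3.165 m/s; V²/2g = 0.5106 m
Re = 5.51×10^5, ε/D = 1.67×10^-4 → f = 0.01506 (Swamee-Jain)
Major: h_f = f(L/D)·V²/2g = 0.01506·7818·0.5106 = 60.13 m
Minor: ΣK = 6.60; h_m = ΣK·V²/2g = 3.370 m
Total H_L = 60.13 + 3.370 = 63.50 m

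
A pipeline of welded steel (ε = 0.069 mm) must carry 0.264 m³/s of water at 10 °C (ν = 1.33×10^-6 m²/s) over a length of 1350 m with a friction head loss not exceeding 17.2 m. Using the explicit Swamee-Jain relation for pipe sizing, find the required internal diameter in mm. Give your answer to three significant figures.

Swamee-Jain (Type III): D = 0.66·[ε^1.25·(LQ²/(gh_f))^4.75 + ν·Q^9.4·(L/(gh_f))^5.2]^0.04
LQ²/(gh_f) = 0.5576; L/(gh_f) = 8.001
Term 1 = ε^1.25·(…)^4.75 = 3.92×10^-7; Term 2 = ν·Q^9.4·(…)^5.2 = 2.42×10^-7
D = 0.66·(3.92×10^-7 + 2.42×10^-7)^0.04 = 0.3729 m = 373 mm
Check: V = 2.42 m/s, Re = 6.78×10^5, f = 0.01499, h_f = 16.2 m ≈ 17.2 m ✓

D ≈ 373 mm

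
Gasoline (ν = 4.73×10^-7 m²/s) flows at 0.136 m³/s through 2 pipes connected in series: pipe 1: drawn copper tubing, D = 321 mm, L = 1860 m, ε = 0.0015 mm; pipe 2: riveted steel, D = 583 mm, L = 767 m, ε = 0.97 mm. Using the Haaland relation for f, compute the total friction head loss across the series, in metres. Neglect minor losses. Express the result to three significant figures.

Pipe 1: V = 1.681 m/s, Re = 1.14×10^6, ε/D = 4.67×10^-6, f = 0.01142, h_1 = f(L/D)V²/2g = 9.526 m
Pipe 2: V = 0.5095 m/s, Re = 6.28×10^5, ε/D = 0.00166, f = 0.02265, h_2 = f(L/D)V²/2g = 0.3943 m
Series → Q common, losses add: H = Σh = 9.920 m

H ≈ 9.92 m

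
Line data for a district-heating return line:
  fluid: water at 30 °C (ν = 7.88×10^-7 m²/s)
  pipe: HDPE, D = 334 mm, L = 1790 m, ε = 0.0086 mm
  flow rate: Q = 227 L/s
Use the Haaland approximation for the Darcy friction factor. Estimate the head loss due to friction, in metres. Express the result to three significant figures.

V = 4Q/(πD²) = 4·0.227/(π·0.334²) = 2.591 m/s
Re = VD/ν = 2.591·0.334/7.88×10^-7 = 1.10×10^6 → turbulent
ε/D = 0.0086/334 = 2.57×10^-5
Haaland: f = 0.01192
h_f = f(L/D)V²/(2g) = 0.01192·(1790/0.334)·2.591²/(2·9.81) = 21.86 m

h_f ≈ 21.9 m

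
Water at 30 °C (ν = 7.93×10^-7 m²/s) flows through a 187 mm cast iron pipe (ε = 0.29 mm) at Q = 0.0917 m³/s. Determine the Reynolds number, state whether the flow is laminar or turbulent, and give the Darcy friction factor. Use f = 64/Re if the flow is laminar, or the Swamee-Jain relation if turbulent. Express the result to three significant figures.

V = 4Q/(πD²) = 3.339 m/s
Re = VD/ν = 3.339·0.187/7.93×10^-7 = 7.87×10^5
Re > 4000 → turbulent; ε/D = 0.00155
Swamee-Jain: f = 0.02229

Re ≈ 7.87×10^5; turbulent; f ≈ 0.0223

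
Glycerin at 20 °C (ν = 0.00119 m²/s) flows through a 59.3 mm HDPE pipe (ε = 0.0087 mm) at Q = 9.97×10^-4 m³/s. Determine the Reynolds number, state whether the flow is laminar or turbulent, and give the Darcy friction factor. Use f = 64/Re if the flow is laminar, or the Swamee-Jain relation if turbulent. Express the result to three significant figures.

V = 4Q/(πD²) = 0.3610 m/s
Re = VD/ν = 0.3610·0.0593/0.00119 = 18.0
Re < 2300 → laminar → f = 64/Re = 3.558

Re ≈ 18.0; laminar; f = 64/Re ≈ 3.56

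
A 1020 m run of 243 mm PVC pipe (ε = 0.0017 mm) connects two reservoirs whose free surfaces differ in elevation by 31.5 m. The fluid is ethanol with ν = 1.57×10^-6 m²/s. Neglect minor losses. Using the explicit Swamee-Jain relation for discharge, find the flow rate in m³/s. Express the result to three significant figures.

Swamee-Jain (Type II): Q = -0.965·√(gD⁵h_f/L)·ln[ε/(3.7D) + √(3.17ν²L/(gD³h_f))]
√(gD⁵h_f/L) = √(9.81·0.243⁵·31.5/1020) = 0.01602
ε/(3.7D) = 1.89×10^-6; √(3.17ν²L/(gD³h_f)) = 4.24×10^-5
Q = -0.965·0.01602·ln(4.429×10^-5) = 0.1550 m³/s
Check: V = 3.34 m/s, Re = 5.17×10^5, f = 0.01313, h_f = 31.4 m ≈ 31.5 m ✓

Q ≈ 0.155 m³/s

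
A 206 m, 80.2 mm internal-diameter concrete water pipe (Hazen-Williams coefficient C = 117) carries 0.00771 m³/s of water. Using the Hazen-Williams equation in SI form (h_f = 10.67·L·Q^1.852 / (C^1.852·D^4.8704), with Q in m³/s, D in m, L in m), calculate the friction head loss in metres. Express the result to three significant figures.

h_f ≈ 8.62 m

h_f = 10.67·206·0.00771^1.852 / (117^1.852·0.0802^4.8704) = 8.624 m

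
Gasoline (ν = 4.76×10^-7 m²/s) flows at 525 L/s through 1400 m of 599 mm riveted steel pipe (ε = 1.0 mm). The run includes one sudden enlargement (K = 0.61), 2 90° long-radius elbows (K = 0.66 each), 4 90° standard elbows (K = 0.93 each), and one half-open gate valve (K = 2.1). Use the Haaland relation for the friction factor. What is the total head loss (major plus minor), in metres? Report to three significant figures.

H_L ≈ 10.7 m

V = 4Q/(πD²) = 1.863 m/s; V²/2g = 0.1769 m
Re = 2.34×10^6, ε/D = 0.00167 → f = 0.02246 (Haaland)
Major: h_f = f(L/D)·V²/2g = 0.02246·2337·0.1769 = 9.286 m
Minor: ΣK = 7.75; h_m = ΣK·V²/2g = 1.371 m
Total H_L = 9.286 + 1.371 = 10.66 m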